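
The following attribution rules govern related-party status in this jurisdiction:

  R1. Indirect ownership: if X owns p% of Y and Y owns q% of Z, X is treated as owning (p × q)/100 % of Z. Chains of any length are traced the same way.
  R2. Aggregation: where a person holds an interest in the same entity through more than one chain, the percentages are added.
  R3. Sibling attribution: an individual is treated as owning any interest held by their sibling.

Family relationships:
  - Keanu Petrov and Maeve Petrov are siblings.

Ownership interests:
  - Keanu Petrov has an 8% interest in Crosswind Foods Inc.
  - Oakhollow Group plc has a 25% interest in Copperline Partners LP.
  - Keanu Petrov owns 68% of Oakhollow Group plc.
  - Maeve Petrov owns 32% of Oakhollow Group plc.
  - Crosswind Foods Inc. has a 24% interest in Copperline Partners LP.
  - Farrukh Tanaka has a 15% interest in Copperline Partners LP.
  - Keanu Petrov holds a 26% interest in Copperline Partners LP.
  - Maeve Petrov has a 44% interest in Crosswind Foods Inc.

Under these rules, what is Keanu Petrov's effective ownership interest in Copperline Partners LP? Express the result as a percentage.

By sibling attribution (R3), Keanu Petrov is treated as also owning Maeve Petrov's interest in Oakhollow Group plc, giving 68% + 32% = 100%.
By sibling attribution (R3), Keanu Petrov is treated as also owning Maeve Petrov's interest in Crosswind Foods Inc, giving 8% + 44% = 52%.
Chain via Oakhollow Group plc (R1): 100% × 25% = 25% of Copperline Partners LP.
Chain via Crosswind Foods Inc. (R1): 52% × 24% = 12.48% of Copperline Partners LP.
Direct interest in Copperline Partners LP: 26%.
Aggregating (R2): 25% + 12.48% + 26% = 63.48%.

63.48%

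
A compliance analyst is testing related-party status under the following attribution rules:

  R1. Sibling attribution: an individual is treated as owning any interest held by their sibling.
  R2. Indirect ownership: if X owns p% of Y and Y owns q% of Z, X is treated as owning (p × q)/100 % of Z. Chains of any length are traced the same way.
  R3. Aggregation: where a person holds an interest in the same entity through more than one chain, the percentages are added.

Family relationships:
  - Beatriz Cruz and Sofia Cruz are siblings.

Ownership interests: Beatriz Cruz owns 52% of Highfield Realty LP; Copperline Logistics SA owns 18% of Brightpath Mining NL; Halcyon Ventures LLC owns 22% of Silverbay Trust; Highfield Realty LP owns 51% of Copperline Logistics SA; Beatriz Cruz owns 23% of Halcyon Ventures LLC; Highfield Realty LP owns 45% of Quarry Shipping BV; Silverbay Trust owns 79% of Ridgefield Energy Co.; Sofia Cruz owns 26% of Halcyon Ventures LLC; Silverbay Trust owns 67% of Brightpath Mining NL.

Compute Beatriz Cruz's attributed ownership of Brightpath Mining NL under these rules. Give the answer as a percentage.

11.9962%

By sibling attribution (R1), Beatriz Cruz is treated as also owning Sofia Cruz's interest in Halcyon Ventures LLC, giving 23% + 26% = 49%.
Chain via Highfield Realty LP → Copperline Logistics SA (R2): 52% × 51% × 18% = 4.7736% of Brightpath Mining NL.
Chain via Halcyon Ventures LLC → Silverbay Trust (R2): 49% × 22% × 67% = 7.2226% of Brightpath Mining NL.
Aggregating (R3): 4.7736% + 7.2226% = 11.9962%.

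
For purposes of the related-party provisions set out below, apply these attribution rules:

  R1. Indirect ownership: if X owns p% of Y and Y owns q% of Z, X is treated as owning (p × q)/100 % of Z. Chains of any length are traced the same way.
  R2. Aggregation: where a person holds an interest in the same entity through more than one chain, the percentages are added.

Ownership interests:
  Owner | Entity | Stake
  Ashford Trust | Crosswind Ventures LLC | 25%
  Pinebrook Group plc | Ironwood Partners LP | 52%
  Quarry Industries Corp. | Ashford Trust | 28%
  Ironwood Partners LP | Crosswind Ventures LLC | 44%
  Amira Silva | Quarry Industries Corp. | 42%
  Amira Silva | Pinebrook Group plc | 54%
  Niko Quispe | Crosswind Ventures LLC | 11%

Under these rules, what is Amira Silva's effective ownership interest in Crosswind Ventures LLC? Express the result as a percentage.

15.2952%

Chain via Quarry Industries Corp. → Ashford Trust (R1): 42% × 28% × 25% = 2.94% of Crosswind Ventures LLC.
Chain via Pinebrook Group plc → Ironwood Partners LP (R1): 54% × 52% × 44% = 12.3552% of Crosswind Ventures LLC.
Aggregating (R2): 2.94% + 12.3552% = 15.2952%.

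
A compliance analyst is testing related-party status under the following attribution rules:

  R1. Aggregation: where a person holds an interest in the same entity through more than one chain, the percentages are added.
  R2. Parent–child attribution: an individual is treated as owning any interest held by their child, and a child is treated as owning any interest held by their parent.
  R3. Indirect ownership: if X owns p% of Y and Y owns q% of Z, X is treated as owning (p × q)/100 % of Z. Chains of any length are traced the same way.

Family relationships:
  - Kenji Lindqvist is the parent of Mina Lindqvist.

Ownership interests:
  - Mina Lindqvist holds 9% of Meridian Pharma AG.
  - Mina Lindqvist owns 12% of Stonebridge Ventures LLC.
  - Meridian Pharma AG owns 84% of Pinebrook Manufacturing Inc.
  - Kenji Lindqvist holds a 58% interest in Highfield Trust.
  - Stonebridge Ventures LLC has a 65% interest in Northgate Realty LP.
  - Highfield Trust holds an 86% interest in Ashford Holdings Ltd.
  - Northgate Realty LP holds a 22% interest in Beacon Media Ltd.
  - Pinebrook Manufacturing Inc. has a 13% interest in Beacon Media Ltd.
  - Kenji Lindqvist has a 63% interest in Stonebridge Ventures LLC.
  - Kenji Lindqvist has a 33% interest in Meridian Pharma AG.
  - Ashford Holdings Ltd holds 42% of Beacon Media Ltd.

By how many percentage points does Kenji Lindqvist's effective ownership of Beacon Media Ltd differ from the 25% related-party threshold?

By parent–child attribution (R2), Kenji Lindqvist is treated as also owning Mina Lindqvist's interest in Stonebridge Ventures LLC, giving 63% + 12% = 75%.
By parent–child attribution (R2), Kenji Lindqvist is treated as also owning Mina Lindqvist's interest in Meridian Pharma AG, giving 33% + 9% = 42%.
Chain via Stonebridge Ventures LLC → Northgate Realty LP (R3): 75% × 65% × 22% = 10.725% of Beacon Media Ltd.
Chain via Meridian Pharma AG → Pinebrook Manufacturing Inc. (R3): 42% × 84% × 13% = 4.5864% of Beacon Media Ltd.
Chain via Highfield Trust → Ashford Holdings Ltd (R3): 58% × 86% × 42% = 20.9496% of Beacon Media Ltd.
Aggregating (R1): 10.725% + 4.5864% + 20.9496% = 36.261%.
36.261% exceeds the 25% threshold by 11.261 percentage points.

11.261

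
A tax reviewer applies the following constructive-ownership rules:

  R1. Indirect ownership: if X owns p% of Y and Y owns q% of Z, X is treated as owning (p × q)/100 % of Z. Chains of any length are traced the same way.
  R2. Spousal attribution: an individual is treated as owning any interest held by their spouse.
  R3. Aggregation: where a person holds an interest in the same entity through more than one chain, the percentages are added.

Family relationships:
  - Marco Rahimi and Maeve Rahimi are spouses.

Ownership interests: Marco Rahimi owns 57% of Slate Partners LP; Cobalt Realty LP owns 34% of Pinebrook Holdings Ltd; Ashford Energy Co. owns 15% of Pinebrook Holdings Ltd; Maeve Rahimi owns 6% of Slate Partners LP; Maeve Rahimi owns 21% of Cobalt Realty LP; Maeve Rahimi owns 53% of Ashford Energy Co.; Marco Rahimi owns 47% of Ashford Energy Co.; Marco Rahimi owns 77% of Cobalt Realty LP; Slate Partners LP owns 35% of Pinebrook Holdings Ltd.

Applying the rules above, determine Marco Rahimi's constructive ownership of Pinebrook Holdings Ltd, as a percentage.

70.37%

By spousal attribution (R2), Marco Rahimi is treated as also owning Maeve Rahimi's interest in Cobalt Realty LP, giving 77% + 21% = 98%.
By spousal attribution (R2), Marco Rahimi is treated as also owning Maeve Rahimi's interest in Slate Partners LP, giving 57% + 6% = 63%.
By spousal attribution (R2), Marco Rahimi is treated as also owning Maeve Rahimi's interest in Ashford Energy Co, giving 47% + 53% = 100%.
Chain via Cobalt Realty LP (R1): 98% × 34% = 33.32% of Pinebrook Holdings Ltd.
Chain via Slate Partners LP (R1): 63% × 35% = 22.05% of Pinebrook Holdings Ltd.
Chain via Ashford Energy Co. (R1): 100% × 15% = 15% of Pinebrook Holdings Ltd.
Aggregating (R3): 33.32% + 22.05% + 15% = 70.37%.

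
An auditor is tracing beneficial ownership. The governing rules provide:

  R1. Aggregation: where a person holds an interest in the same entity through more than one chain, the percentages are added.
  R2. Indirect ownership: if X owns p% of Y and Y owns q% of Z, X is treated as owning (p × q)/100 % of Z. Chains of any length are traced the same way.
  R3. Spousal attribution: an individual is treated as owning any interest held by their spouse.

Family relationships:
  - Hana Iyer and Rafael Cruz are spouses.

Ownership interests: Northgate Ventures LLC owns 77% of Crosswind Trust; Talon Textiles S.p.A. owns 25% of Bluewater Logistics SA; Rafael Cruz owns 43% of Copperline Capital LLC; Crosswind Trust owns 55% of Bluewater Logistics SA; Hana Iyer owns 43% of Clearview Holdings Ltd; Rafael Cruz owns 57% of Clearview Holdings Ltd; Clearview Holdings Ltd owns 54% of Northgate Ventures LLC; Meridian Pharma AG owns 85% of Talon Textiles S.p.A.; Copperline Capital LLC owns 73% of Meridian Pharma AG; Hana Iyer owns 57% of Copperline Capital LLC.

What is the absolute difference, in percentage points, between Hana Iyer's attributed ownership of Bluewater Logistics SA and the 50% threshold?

By spousal attribution (R3), Hana Iyer is treated as also owning Rafael Cruz's interest in Clearview Holdings Ltd, giving 43% + 57% = 100%.
By spousal attribution (R3), Hana Iyer is treated as also owning Rafael Cruz's interest in Copperline Capital LLC, giving 57% + 43% = 100%.
Chain via Clearview Holdings Ltd → Northgate Ventures LLC → Crosswind Trust (R2): 100% × 54% × 77% × 55% = 22.869% of Bluewater Logistics SA.
Chain via Copperline Capital LLC → Meridian Pharma AG → Talon Textiles S.p.A. (R2): 100% × 73% × 85% × 25% = 15.5125% of Bluewater Logistics SA.
Aggregating (R1): 22.869% + 15.5125% = 38.3815%.
38.3815% falls short of the 50% threshold by 11.6185 percentage points.

11.6185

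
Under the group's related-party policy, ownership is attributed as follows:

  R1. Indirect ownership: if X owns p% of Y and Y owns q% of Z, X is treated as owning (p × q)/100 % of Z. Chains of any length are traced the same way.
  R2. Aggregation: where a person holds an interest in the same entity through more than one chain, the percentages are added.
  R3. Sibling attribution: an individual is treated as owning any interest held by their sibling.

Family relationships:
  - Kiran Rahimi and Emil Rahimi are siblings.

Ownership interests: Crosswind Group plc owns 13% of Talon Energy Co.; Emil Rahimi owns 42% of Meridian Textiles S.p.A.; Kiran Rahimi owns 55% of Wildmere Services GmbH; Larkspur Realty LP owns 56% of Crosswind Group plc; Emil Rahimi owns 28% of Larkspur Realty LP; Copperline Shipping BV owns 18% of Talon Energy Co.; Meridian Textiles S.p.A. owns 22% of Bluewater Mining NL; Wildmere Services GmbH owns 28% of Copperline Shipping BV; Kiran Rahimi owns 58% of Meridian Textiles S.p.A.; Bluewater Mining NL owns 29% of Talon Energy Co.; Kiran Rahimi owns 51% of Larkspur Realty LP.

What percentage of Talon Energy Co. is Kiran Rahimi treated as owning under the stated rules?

14.9032%

By sibling attribution (R3), Kiran Rahimi is treated as also owning Emil Rahimi's interest in Meridian Textiles S.p.A, giving 58% + 42% = 100%.
By sibling attribution (R3), Kiran Rahimi is treated as also owning Emil Rahimi's interest in Larkspur Realty LP, giving 51% + 28% = 79%.
Chain via Meridian Textiles S.p.A. → Bluewater Mining NL (R1): 100% × 22% × 29% = 6.38% of Talon Energy Co.
Chain via Larkspur Realty LP → Crosswind Group plc (R1): 79% × 56% × 13% = 5.7512% of Talon Energy Co.
Chain via Wildmere Services GmbH → Copperline Shipping BV (R1): 55% × 28% × 18% = 2.772% of Talon Energy Co.
Aggregating (R2): 6.38% + 5.7512% + 2.772% = 14.9032%.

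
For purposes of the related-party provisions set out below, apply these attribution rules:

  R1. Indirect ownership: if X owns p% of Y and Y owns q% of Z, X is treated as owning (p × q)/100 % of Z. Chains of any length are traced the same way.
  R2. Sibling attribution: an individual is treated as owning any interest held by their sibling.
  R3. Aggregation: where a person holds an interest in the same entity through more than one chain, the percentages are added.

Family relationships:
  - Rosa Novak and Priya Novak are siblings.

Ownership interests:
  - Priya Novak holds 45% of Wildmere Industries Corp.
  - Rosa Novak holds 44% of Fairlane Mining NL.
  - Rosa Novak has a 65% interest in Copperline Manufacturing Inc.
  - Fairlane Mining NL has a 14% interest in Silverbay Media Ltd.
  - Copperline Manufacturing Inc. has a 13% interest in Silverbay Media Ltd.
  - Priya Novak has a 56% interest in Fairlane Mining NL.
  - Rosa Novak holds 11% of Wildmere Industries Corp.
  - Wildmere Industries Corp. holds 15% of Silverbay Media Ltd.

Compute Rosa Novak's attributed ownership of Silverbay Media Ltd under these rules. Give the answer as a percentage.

By sibling attribution (R2), Rosa Novak is treated as also owning Priya Novak's interest in Wildmere Industries Corp, giving 11% + 45% = 56%.
By sibling attribution (R2), Rosa Novak is treated as also owning Priya Novak's interest in Fairlane Mining NL, giving 44% + 56% = 100%.
Chain via Wildmere Industries Corp. (R1): 56% × 15% = 8.4% of Silverbay Media Ltd.
Chain via Copperline Manufacturing Inc. (R1): 65% × 13% = 8.45% of Silverbay Media Ltd.
Chain via Fairlane Mining NL (R1): 100% × 14% = 14% of Silverbay Media Ltd.
Aggregating (R3): 8.4% + 8.45% + 14% = 30.85%.

30.85%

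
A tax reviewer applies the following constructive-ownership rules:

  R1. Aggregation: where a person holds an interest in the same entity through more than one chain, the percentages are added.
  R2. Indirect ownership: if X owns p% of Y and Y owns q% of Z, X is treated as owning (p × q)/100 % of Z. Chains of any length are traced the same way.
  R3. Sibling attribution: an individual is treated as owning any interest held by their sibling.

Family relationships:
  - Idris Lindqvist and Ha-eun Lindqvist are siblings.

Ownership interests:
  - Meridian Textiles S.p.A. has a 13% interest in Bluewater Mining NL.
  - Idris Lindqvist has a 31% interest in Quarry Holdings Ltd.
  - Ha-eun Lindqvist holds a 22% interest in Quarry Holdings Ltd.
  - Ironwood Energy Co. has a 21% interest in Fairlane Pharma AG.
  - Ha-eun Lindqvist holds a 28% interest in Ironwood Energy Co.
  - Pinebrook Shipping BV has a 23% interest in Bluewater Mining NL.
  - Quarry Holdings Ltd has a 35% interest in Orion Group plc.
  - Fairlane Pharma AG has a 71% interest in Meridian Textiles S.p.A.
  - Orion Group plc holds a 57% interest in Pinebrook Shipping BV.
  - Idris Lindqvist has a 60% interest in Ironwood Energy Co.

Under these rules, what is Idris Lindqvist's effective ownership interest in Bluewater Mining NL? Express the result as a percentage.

By sibling attribution (R3), Idris Lindqvist is treated as also owning Ha-eun Lindqvist's interest in Quarry Holdings Ltd, giving 31% + 22% = 53%.
By sibling attribution (R3), Idris Lindqvist is treated as also owning Ha-eun Lindqvist's interest in Ironwood Energy Co, giving 60% + 28% = 88%.
Chain via Quarry Holdings Ltd → Orion Group plc → Pinebrook Shipping BV (R2): 53% × 35% × 57% × 23% = 2.431905% of Bluewater Mining NL.
Chain via Ironwood Energy Co. → Fairlane Pharma AG → Meridian Textiles S.p.A. (R2): 88% × 21% × 71% × 13% = 1.705704% of Bluewater Mining NL.
Aggregating (R1): 2.431905% + 1.705704% = 4.137609%.

4.137609%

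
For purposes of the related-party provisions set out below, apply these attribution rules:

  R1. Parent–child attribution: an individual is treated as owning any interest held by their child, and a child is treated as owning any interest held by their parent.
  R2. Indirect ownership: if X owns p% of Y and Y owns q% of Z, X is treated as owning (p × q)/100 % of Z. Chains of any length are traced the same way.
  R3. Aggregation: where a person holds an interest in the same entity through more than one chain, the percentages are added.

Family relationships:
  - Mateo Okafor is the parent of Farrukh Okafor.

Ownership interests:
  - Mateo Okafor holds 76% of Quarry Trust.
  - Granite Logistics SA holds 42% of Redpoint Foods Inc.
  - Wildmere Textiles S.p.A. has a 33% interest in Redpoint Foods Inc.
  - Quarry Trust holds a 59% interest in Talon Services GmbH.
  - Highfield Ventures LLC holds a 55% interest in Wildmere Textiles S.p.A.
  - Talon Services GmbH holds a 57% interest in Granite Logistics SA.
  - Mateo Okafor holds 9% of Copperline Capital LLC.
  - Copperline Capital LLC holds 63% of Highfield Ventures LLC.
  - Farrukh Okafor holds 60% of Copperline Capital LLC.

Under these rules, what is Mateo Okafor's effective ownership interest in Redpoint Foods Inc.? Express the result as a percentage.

18.624501%

By parent–child attribution (R1), Mateo Okafor is treated as also owning Farrukh Okafor's interest in Copperline Capital LLC, giving 9% + 60% = 69%.
Chain via Copperline Capital LLC → Highfield Ventures LLC → Wildmere Textiles S.p.A. (R2): 69% × 63% × 55% × 33% = 7.889805% of Redpoint Foods Inc.
Chain via Quarry Trust → Talon Services GmbH → Granite Logistics SA (R2): 76% × 59% × 57% × 42% = 10.734696% of Redpoint Foods Inc.
Aggregating (R3): 7.889805% + 10.734696% = 18.624501%.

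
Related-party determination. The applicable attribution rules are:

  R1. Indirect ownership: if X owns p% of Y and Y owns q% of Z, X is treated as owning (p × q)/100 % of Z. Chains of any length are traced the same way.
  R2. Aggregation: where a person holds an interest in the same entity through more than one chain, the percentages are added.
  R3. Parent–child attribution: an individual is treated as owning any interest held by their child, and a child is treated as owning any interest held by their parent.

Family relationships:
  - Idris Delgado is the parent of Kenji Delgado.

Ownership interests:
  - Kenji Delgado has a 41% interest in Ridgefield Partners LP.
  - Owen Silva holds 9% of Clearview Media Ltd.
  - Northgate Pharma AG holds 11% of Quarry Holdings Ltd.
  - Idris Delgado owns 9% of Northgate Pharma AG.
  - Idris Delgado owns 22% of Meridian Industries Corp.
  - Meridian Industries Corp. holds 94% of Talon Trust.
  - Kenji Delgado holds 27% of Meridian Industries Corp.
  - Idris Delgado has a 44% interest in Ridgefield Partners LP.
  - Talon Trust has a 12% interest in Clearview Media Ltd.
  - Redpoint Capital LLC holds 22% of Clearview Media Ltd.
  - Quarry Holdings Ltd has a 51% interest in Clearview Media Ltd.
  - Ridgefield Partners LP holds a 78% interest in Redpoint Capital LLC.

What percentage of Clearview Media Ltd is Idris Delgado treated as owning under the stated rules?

20.6181%

By parent–child attribution (R3), Idris Delgado is treated as also owning Kenji Delgado's interest in Meridian Industries Corp, giving 22% + 27% = 49%.
By parent–child attribution (R3), Idris Delgado is treated as also owning Kenji Delgado's interest in Ridgefield Partners LP, giving 44% + 41% = 85%.
Chain via Meridian Industries Corp. → Talon Trust (R1): 49% × 94% × 12% = 5.5272% of Clearview Media Ltd.
Chain via Ridgefield Partners LP → Redpoint Capital LLC (R1): 85% × 78% × 22% = 14.586% of Clearview Media Ltd.
Chain via Northgate Pharma AG → Quarry Holdings Ltd (R1): 9% × 11% × 51% = 0.5049% of Clearview Media Ltd.
Aggregating (R2): 5.5272% + 14.586% + 0.5049% = 20.6181%.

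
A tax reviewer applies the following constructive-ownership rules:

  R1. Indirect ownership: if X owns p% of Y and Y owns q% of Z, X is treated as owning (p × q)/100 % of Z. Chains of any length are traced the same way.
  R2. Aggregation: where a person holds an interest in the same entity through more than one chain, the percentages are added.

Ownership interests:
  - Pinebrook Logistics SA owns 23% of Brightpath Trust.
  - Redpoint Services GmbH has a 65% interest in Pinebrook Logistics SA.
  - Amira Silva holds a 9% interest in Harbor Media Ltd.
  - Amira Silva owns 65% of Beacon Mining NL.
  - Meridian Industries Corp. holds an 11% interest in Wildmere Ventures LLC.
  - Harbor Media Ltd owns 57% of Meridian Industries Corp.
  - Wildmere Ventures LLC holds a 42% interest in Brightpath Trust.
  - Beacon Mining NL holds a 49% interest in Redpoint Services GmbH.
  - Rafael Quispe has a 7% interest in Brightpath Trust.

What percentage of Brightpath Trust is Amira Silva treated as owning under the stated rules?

Chain via Beacon Mining NL → Redpoint Services GmbH → Pinebrook Logistics SA (R1): 65% × 49% × 65% × 23% = 4.761575% of Brightpath Trust.
Chain via Harbor Media Ltd → Meridian Industries Corp. → Wildmere Ventures LLC (R1): 9% × 57% × 11% × 42% = 0.237006% of Brightpath Trust.
Aggregating (R2): 4.761575% + 0.237006% = 4.998581%.

4.998581%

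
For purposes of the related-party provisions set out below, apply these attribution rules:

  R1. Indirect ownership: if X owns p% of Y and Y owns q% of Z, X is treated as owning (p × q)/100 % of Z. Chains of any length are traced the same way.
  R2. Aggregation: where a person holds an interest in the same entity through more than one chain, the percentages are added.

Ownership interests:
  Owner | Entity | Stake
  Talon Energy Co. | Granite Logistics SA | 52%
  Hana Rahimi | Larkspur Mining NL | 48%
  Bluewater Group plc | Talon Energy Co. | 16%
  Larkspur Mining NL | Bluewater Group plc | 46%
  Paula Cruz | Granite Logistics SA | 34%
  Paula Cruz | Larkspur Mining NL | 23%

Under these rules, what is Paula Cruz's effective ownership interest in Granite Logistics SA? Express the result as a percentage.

34.880256%

Chain via Larkspur Mining NL → Bluewater Group plc → Talon Energy Co. (R1): 23% × 46% × 16% × 52% = 0.880256% of Granite Logistics SA.
Direct interest in Granite Logistics SA: 34%.
Aggregating (R2): 0.880256% + 34% = 34.880256%.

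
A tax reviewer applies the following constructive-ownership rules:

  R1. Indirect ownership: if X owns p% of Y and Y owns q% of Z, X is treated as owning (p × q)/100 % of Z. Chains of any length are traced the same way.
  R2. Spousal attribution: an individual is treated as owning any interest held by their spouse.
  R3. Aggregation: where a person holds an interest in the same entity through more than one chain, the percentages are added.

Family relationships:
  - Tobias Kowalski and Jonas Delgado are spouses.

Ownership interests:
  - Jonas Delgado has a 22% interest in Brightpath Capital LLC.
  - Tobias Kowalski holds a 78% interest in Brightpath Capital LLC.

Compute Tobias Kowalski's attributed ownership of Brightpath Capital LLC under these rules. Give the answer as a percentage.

By spousal attribution (R2), Tobias Kowalski is treated as also owning Jonas Delgado's interest in Brightpath Capital LLC, giving 78% + 22% = 100%.
Direct interest in Brightpath Capital LLC: 100%.

100%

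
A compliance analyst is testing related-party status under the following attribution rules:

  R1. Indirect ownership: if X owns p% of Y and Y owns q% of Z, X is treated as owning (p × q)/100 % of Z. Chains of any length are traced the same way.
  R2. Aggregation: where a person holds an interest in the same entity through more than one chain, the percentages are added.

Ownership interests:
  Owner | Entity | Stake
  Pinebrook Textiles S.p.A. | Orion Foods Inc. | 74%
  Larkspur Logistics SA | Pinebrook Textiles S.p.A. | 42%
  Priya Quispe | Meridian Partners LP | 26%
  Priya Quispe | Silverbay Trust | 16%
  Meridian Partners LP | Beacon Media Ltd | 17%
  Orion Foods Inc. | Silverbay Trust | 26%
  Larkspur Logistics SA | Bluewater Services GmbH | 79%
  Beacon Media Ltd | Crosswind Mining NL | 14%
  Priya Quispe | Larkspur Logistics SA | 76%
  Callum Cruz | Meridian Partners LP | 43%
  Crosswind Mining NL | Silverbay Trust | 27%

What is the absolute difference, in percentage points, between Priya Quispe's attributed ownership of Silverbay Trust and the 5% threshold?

Chain via Meridian Partners LP → Beacon Media Ltd → Crosswind Mining NL (R1): 26% × 17% × 14% × 27% = 0.167076% of Silverbay Trust.
Chain via Larkspur Logistics SA → Pinebrook Textiles S.p.A. → Orion Foods Inc. (R1): 76% × 42% × 74% × 26% = 6.141408% of Silverbay Trust.
Direct interest in Silverbay Trust: 16%.
Aggregating (R2): 0.167076% + 6.141408% + 16% = 22.308484%.
22.308484% exceeds the 5% threshold by 17.308484 percentage points.

17.308484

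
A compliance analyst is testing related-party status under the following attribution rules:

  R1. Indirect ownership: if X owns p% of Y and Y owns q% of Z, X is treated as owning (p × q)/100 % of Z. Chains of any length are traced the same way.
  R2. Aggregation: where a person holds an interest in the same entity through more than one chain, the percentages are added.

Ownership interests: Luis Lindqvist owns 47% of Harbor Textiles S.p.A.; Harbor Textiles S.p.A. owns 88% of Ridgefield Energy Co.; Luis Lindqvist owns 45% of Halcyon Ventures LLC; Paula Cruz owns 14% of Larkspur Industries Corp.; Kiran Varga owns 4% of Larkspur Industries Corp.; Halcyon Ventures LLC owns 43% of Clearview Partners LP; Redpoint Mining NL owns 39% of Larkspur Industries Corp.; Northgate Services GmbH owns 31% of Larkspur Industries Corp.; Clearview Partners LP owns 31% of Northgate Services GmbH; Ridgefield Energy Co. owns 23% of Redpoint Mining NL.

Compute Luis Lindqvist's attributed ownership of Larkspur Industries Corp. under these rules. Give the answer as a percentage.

5.569527%

Chain via Harbor Textiles S.p.A. → Ridgefield Energy Co. → Redpoint Mining NL (R1): 47% × 88% × 23% × 39% = 3.709992% of Larkspur Industries Corp.
Chain via Halcyon Ventures LLC → Clearview Partners LP → Northgate Services GmbH (R1): 45% × 43% × 31% × 31% = 1.859535% of Larkspur Industries Corp.
Aggregating (R2): 3.709992% + 1.859535% = 5.569527%.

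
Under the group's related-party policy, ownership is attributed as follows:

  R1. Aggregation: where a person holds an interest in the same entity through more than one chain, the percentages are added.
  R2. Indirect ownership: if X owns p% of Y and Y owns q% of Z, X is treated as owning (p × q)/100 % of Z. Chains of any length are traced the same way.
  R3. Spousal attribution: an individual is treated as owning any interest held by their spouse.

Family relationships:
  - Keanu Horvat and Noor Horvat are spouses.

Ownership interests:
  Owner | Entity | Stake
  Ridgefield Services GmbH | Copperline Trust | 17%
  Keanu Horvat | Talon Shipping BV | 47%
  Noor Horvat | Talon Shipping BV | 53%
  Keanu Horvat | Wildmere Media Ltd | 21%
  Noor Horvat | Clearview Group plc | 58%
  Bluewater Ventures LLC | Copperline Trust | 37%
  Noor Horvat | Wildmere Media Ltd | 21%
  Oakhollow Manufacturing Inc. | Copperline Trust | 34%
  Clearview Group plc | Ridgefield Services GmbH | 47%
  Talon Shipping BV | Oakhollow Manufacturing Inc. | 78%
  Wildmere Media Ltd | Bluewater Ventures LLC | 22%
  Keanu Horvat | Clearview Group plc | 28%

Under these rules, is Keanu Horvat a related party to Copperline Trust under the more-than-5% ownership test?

Yes

By spousal attribution (R3), Keanu Horvat is treated as also owning Noor Horvat's interest in Talon Shipping BV, giving 47% + 53% = 100%.
By spousal attribution (R3), Keanu Horvat is treated as also owning Noor Horvat's interest in Wildmere Media Ltd, giving 21% + 21% = 42%.
By spousal attribution (R3), Keanu Horvat is treated as also owning Noor Horvat's interest in Clearview Group plc, giving 28% + 58% = 86%.
Chain via Talon Shipping BV → Oakhollow Manufacturing Inc. (R2): 100% × 78% × 34% = 26.52% of Copperline Trust.
Chain via Wildmere Media Ltd → Bluewater Ventures LLC (R2): 42% × 22% × 37% = 3.4188% of Copperline Trust.
Chain via Clearview Group plc → Ridgefield Services GmbH (R2): 86% × 47% × 17% = 6.8714% of Copperline Trust.
Aggregating (R1): 26.52% + 3.4188% + 6.8714% = 36.8102%.
36.8102% exceeds the 5% threshold, so Keanu is a related party to Copperline Trust.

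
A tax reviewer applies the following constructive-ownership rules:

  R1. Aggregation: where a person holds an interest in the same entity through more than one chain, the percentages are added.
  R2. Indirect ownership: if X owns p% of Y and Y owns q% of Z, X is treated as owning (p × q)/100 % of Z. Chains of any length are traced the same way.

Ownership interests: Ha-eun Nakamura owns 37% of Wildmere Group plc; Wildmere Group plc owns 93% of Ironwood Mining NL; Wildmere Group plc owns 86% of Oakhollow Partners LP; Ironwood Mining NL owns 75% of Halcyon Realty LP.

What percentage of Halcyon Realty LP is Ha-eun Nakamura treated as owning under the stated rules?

Chain via Wildmere Group plc → Ironwood Mining NL (R2): 37% × 93% × 75% = 25.8075% of Halcyon Realty LP.

25.8075%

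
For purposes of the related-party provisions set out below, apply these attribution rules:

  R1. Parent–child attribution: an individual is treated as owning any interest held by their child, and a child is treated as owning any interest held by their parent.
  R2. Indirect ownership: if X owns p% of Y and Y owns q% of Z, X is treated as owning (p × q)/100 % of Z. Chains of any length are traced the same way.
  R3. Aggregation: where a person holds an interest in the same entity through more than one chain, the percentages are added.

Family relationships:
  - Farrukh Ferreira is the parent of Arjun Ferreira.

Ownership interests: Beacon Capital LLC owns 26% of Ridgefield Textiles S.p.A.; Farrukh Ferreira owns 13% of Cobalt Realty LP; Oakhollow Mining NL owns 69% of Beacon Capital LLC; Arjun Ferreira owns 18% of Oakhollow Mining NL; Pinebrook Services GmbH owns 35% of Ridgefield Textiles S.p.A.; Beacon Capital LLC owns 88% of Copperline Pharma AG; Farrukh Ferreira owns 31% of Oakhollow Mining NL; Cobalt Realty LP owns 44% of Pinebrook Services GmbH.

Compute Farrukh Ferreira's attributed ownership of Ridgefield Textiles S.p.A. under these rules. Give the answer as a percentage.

10.7926%

By parent–child attribution (R1), Farrukh Ferreira is treated as also owning Arjun Ferreira's interest in Oakhollow Mining NL, giving 31% + 18% = 49%.
Chain via Cobalt Realty LP → Pinebrook Services GmbH (R2): 13% × 44% × 35% = 2.002% of Ridgefield Textiles S.p.A.
Chain via Oakhollow Mining NL → Beacon Capital LLC (R2): 49% × 69% × 26% = 8.7906% of Ridgefield Textiles S.p.A.
Aggregating (R3): 2.002% + 8.7906% = 10.7926%.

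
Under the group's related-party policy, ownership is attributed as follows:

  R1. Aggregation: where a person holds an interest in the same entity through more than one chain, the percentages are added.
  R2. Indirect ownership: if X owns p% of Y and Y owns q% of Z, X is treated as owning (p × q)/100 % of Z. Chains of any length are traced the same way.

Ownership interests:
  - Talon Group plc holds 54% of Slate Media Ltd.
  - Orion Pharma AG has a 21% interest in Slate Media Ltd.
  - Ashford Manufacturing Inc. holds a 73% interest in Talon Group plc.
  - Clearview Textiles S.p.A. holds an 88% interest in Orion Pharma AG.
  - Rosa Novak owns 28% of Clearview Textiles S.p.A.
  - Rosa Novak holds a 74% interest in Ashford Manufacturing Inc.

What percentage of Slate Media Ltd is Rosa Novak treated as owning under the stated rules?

Chain via Clearview Textiles S.p.A. → Orion Pharma AG (R2): 28% × 88% × 21% = 5.1744% of Slate Media Ltd.
Chain via Ashford Manufacturing Inc. → Talon Group plc (R2): 74% × 73% × 54% = 29.1708% of Slate Media Ltd.
Aggregating (R1): 5.1744% + 29.1708% = 34.3452%.

34.3452%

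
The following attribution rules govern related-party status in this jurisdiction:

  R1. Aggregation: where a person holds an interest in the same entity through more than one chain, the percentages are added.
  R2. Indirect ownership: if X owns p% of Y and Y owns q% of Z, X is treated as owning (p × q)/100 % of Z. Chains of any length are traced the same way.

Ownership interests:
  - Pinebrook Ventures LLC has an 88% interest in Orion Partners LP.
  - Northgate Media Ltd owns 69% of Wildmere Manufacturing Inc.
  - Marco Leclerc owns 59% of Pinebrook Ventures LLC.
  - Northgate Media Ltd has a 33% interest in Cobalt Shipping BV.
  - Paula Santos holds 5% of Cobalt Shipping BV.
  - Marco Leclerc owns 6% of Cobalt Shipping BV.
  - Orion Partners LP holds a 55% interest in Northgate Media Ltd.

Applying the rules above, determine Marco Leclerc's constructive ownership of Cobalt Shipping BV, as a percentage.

Chain via Pinebrook Ventures LLC → Orion Partners LP → Northgate Media Ltd (R2): 59% × 88% × 55% × 33% = 9.42348% of Cobalt Shipping BV.
Direct interest in Cobalt Shipping BV: 6%.
Aggregating (R1): 9.42348% + 6% = 15.42348%.

15.42348%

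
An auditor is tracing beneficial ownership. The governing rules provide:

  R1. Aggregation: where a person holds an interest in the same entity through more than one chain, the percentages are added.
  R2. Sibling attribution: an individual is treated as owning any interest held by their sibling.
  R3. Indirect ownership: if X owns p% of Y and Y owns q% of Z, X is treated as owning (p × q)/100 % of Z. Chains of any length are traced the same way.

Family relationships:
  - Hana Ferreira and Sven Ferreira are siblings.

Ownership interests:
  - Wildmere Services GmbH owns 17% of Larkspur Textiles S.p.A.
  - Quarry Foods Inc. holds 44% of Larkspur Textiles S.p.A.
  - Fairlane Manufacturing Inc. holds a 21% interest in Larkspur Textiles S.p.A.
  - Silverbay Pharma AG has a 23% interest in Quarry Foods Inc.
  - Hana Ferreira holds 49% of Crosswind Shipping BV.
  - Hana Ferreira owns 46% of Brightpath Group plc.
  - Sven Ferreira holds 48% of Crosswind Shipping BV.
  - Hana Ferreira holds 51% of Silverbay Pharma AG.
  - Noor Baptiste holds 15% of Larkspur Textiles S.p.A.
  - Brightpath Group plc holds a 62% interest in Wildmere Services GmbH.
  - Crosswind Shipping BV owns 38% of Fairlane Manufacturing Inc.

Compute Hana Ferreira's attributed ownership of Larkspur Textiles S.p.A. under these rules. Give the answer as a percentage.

By sibling attribution (R2), Hana Ferreira is treated as also owning Sven Ferreira's interest in Crosswind Shipping BV, giving 49% + 48% = 97%.
Chain via Silverbay Pharma AG → Quarry Foods Inc. (R3): 51% × 23% × 44% = 5.1612% of Larkspur Textiles S.p.A.
Chain via Brightpath Group plc → Wildmere Services GmbH (R3): 46% × 62% × 17% = 4.8484% of Larkspur Textiles S.p.A.
Chain via Crosswind Shipping BV → Fairlane Manufacturing Inc. (R3): 97% × 38% × 21% = 7.7406% of Larkspur Textiles S.p.A.
Aggregating (R1): 5.1612% + 4.8484% + 7.7406% = 17.7502%.

17.7502%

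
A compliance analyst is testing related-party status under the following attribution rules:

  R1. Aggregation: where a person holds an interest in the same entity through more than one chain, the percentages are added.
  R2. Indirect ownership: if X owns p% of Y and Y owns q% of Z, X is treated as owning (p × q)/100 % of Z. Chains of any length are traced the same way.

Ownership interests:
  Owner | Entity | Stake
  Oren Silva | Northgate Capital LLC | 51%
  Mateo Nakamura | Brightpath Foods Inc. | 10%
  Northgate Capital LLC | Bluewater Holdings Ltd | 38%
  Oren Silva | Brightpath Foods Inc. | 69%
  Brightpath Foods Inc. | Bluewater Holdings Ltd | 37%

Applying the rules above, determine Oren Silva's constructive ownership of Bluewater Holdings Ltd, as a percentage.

Chain via Northgate Capital LLC (R2): 51% × 38% = 19.38% of Bluewater Holdings Ltd.
Chain via Brightpath Foods Inc. (R2): 69% × 37% = 25.53% of Bluewater Holdings Ltd.
Aggregating (R1): 19.38% + 25.53% = 44.91%.

44.91%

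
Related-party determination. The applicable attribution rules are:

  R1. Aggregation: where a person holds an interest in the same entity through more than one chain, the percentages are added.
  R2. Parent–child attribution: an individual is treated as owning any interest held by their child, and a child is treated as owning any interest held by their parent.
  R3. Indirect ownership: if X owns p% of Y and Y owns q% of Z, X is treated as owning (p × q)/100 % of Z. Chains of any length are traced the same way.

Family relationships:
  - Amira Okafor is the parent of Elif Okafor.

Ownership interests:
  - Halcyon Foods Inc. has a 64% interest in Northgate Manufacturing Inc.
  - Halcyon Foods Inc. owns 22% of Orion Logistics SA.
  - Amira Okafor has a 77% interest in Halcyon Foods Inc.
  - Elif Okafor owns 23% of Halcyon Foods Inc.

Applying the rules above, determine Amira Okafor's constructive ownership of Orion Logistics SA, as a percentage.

22%

By parent–child attribution (R2), Amira Okafor is treated as also owning Elif Okafor's interest in Halcyon Foods Inc, giving 77% + 23% = 100%.
Chain via Halcyon Foods Inc. (R3): 100% × 22% = 22% of Orion Logistics SA.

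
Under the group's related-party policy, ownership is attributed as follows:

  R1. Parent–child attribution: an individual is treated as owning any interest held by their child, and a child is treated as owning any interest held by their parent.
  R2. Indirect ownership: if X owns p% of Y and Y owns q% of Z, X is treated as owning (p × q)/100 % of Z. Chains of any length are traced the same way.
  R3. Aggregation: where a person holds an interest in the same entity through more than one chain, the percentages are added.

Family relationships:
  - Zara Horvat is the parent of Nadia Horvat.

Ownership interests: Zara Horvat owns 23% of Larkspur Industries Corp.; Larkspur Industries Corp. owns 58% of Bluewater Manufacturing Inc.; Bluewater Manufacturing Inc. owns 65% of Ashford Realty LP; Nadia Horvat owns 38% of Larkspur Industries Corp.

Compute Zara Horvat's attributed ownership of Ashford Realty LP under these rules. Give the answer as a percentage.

22.997%

By parent–child attribution (R1), Zara Horvat is treated as also owning Nadia Horvat's interest in Larkspur Industries Corp, giving 23% + 38% = 61%.
Chain via Larkspur Industries Corp. → Bluewater Manufacturing Inc. (R2): 61% × 58% × 65% = 22.997% of Ashford Realty LP.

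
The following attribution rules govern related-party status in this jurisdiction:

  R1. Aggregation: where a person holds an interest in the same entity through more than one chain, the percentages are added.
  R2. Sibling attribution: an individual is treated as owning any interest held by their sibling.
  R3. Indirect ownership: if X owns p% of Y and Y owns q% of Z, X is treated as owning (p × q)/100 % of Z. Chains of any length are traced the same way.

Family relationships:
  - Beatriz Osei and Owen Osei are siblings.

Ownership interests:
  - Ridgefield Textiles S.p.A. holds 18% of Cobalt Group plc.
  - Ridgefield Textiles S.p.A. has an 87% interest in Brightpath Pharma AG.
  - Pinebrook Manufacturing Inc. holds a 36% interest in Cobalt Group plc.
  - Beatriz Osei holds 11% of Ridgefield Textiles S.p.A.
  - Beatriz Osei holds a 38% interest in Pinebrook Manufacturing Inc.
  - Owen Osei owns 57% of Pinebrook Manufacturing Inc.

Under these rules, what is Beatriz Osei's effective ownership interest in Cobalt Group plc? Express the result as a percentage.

36.18%

By sibling attribution (R2), Beatriz Osei is treated as also owning Owen Osei's interest in Pinebrook Manufacturing Inc, giving 38% + 57% = 95%.
Chain via Ridgefield Textiles S.p.A. (R3): 11% × 18% = 1.98% of Cobalt Group plc.
Chain via Pinebrook Manufacturing Inc. (R3): 95% × 36% = 34.2% of Cobalt Group plc.
Aggregating (R1): 1.98% + 34.2% = 36.18%.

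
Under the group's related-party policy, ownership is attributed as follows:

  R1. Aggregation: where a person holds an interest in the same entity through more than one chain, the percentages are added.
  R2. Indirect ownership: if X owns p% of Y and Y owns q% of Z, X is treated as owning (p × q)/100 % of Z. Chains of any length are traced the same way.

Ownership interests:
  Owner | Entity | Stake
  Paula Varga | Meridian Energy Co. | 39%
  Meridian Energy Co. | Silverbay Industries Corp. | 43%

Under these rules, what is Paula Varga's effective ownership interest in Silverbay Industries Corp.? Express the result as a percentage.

Chain via Meridian Energy Co. (R2): 39% × 43% = 16.77% of Silverbay Industries Corp.

16.77%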